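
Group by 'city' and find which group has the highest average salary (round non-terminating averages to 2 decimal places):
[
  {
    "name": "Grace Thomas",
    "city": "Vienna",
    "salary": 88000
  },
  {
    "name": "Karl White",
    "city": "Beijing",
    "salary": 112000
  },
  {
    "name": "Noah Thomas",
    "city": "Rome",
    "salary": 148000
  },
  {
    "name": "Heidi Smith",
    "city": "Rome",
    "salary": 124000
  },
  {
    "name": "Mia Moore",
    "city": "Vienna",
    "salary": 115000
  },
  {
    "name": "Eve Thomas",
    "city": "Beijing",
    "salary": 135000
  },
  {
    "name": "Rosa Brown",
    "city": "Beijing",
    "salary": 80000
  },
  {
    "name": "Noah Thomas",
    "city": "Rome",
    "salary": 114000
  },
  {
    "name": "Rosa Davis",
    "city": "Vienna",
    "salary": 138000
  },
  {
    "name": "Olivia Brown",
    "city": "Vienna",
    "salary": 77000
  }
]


Group by: city

Groups:
  Beijing: 3 people, avg salary = 327000/3 = $109000
  Rome: 3 people, avg salary = 386000/3 ≈ $128666.67
  Vienna: 4 people, avg salary = 418000/4 = $104500

Highest average salary: Rome (≈$128666.67)

Rome (≈$128666.67)


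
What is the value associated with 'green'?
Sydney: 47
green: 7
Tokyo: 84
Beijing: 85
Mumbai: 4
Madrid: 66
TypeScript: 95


Looking up key 'green'
Value: 7

7


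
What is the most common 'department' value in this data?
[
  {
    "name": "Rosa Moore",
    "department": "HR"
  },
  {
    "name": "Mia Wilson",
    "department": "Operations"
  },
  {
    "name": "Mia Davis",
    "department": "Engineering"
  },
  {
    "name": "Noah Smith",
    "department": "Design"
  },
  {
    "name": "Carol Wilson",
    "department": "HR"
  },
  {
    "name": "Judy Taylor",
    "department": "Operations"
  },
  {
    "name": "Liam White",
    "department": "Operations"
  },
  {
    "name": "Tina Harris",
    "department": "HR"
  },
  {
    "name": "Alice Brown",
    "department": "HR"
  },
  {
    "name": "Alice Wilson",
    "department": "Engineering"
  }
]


Counting 'department' values across 10 records:

  HR: 4 ####
  Operations: 3 ###
  Engineering: 2 ##
  Design: 1 #

Most common: HR (4 times)

HR (4 times)


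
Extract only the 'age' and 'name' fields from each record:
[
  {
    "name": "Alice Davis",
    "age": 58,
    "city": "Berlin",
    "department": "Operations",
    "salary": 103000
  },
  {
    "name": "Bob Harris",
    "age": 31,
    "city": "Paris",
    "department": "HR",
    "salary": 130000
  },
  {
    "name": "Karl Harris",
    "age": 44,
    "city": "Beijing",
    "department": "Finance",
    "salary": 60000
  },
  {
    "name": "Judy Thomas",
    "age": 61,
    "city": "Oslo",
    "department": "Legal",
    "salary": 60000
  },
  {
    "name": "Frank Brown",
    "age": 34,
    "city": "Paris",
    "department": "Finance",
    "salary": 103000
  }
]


Original: 5 records with fields: name, age, city, department, salary
Keep: ['age', 'name']
Drop: ['city', 'department', 'salary']
Result: 5 records, 2 fields each

[
  {
    "age": 58,
    "name": "Alice Davis"
  },
  {
    "age": 31,
    "name": "Bob Harris"
  },
  {
    "age": 44,
    "name": "Karl Harris"
  },
  {
    "age": 61,
    "name": "Judy Thomas"
  },
  {
    "age": 34,
    "name": "Frank Brown"
  }
]


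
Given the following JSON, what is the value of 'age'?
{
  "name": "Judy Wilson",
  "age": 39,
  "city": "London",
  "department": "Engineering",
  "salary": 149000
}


Looking up field 'age'
Value: 39

39


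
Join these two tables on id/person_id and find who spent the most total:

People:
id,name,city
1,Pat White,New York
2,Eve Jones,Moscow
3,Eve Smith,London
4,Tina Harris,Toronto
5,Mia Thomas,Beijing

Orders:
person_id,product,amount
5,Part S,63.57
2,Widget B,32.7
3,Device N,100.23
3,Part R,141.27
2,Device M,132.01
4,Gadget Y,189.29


Join on: people.id = orders.person_id

Joined rows:
  Mia Thomas (Beijing) bought Part S for $63.57
  Eve Jones (Moscow) bought Widget B for $32.7
  Eve Smith (London) bought Device N for $100.23
  Eve Smith (London) bought Part R for $141.27
  Eve Jones (Moscow) bought Device M for $132.01
  Tina Harris (Toronto) bought Gadget Y for $189.29

Total per person:
  Eve Smith: $241.50
  Tina Harris: $189.29
  Eve Jones: $164.71
  Mia Thomas: $63.57

Top spender: Eve Smith ($241.50)

Eve Smith ($241.50)


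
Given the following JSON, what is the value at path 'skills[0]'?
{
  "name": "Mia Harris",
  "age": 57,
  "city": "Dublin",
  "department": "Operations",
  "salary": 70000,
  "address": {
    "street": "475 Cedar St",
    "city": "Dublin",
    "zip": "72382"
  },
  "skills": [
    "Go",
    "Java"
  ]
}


Query: skills[0]
Path: skills -> first element
Value: Go

Go


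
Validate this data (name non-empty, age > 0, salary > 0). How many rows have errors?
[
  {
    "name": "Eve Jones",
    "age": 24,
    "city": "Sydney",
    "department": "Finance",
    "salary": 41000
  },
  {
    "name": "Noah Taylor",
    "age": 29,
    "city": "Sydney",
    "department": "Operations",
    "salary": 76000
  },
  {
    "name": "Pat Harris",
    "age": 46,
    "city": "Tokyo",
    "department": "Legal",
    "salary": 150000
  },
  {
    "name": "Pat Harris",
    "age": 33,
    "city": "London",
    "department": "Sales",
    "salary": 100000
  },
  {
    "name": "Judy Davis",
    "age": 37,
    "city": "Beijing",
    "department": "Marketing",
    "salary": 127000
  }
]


Validating 5 records:
Rules: name non-empty, age > 0, salary > 0

  Row 1 (Eve Jones): OK
  Row 2 (Noah Taylor): OK
  Row 3 (Pat Harris): OK
  Row 4 (Pat Harris): OK
  Row 5 (Judy Davis): OK

Total errors: 0

0 errors


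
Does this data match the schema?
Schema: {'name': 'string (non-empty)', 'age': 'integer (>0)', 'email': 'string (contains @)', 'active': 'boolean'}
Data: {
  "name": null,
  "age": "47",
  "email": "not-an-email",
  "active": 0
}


Validating each field against schema:
  name: FAIL (null is not a string)
  age: FAIL ("47" is not an integer)
  email: FAIL ("not-an-email" does not contain @)
  active: FAIL (0 is not a boolean)

Result: INVALID (4 errors: name, age, email, active)

INVALID (4 errors: name, age, email, active)


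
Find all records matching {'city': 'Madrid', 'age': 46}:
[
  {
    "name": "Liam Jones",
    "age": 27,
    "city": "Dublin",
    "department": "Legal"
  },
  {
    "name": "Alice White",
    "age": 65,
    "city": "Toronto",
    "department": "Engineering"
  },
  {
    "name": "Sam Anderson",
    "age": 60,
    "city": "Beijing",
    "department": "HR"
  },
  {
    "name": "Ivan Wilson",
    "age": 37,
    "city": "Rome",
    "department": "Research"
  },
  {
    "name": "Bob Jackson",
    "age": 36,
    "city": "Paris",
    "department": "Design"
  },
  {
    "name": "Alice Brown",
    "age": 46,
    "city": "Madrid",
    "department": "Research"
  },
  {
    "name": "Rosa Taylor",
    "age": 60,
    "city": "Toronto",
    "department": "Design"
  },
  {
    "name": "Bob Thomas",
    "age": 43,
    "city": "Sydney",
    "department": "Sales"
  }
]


Search criteria: {'city': 'Madrid', 'age': 46}

Checking 8 records:
  Liam Jones: {city: Dublin, age: 27}
  Alice White: {city: Toronto, age: 65}
  Sam Anderson: {city: Beijing, age: 60}
  Ivan Wilson: {city: Rome, age: 37}
  Bob Jackson: {city: Paris, age: 36}
  Alice Brown: {city: Madrid, age: 46} <-- MATCH
  Rosa Taylor: {city: Toronto, age: 60}
  Bob Thomas: {city: Sydney, age: 43}

Matches: ["Alice Brown"]

["Alice Brown"]


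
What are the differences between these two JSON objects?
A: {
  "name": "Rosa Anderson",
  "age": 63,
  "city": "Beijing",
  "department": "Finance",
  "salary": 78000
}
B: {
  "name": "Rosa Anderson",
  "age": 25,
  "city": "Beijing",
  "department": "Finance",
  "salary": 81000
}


Comparing each field (in key order):
  name: same
  age: DIFFERENT
  city: same
  department: same
  salary: DIFFERENT
Differences:
  age: 63 -> 25
  salary: 78000 -> 81000

2 field(s) changed

2 changes: age, salary


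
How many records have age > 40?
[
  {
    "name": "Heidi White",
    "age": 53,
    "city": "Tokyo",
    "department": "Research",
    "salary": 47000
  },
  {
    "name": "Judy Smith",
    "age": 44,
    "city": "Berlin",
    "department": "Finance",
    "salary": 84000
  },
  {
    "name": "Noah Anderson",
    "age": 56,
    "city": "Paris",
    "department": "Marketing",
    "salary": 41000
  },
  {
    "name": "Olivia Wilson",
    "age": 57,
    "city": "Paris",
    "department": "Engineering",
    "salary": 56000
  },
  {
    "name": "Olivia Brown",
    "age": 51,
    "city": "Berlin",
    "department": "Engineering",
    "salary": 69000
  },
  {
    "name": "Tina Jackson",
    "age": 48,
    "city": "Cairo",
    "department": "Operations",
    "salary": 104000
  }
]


Data: 6 records
Condition: age > 40

Checking each record:
  Heidi White: 53 MATCH
  Judy Smith: 44 MATCH
  Noah Anderson: 56 MATCH
  Olivia Wilson: 57 MATCH
  Olivia Brown: 51 MATCH
  Tina Jackson: 48 MATCH

Count: 6

6


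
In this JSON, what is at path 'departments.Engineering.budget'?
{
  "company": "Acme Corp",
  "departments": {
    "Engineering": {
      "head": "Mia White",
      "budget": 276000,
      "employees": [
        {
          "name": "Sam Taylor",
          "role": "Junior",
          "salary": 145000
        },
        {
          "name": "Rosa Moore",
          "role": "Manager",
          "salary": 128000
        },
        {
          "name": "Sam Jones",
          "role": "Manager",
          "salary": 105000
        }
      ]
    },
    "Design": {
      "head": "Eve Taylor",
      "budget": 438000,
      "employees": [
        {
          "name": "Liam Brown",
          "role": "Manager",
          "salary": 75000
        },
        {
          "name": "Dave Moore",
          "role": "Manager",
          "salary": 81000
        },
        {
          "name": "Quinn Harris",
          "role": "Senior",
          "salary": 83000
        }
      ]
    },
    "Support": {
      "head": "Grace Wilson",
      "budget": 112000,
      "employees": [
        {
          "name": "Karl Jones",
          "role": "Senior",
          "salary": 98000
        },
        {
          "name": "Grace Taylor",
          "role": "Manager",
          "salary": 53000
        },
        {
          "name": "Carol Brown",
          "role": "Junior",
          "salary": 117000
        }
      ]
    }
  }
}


Path: departments.Engineering.budget

Navigate:
  -> departments
  -> Engineering
  -> budget = 276000

276000


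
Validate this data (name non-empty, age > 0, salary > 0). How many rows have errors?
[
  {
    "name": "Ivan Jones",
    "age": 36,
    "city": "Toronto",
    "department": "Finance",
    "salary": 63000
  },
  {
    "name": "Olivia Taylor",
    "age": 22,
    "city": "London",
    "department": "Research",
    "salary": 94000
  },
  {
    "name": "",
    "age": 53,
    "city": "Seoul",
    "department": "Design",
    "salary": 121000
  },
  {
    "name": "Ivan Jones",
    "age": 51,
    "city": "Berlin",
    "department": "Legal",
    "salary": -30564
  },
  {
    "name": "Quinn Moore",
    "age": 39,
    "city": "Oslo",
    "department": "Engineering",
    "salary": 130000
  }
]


Validating 5 records:
Rules: name non-empty, age > 0, salary > 0

  Row 1 (Ivan Jones): OK
  Row 2 (Olivia Taylor): OK
  Row 3 (???): empty name
  Row 4 (Ivan Jones): negative salary: -30564
  Row 5 (Quinn Moore): OK

Total errors: 2

2 errors


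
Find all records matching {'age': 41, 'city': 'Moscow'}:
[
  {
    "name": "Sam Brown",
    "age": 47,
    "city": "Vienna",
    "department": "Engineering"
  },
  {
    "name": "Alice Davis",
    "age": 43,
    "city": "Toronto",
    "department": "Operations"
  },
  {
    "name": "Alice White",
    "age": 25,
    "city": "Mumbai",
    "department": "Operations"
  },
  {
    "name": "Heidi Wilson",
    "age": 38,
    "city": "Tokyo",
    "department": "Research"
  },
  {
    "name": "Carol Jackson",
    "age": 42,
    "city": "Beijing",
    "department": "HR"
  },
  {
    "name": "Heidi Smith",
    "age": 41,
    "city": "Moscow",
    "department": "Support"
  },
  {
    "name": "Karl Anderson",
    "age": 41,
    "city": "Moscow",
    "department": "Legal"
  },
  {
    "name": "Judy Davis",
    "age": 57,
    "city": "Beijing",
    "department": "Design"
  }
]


Search criteria: {'age': 41, 'city': 'Moscow'}

Checking 8 records:
  Sam Brown: {age: 47, city: Vienna}
  Alice Davis: {age: 43, city: Toronto}
  Alice White: {age: 25, city: Mumbai}
  Heidi Wilson: {age: 38, city: Tokyo}
  Carol Jackson: {age: 42, city: Beijing}
  Heidi Smith: {age: 41, city: Moscow} <-- MATCH
  Karl Anderson: {age: 41, city: Moscow} <-- MATCH
  Judy Davis: {age: 57, city: Beijing}

Matches: ["Heidi Smith", "Karl Anderson"]

["Heidi Smith", "Karl Anderson"]


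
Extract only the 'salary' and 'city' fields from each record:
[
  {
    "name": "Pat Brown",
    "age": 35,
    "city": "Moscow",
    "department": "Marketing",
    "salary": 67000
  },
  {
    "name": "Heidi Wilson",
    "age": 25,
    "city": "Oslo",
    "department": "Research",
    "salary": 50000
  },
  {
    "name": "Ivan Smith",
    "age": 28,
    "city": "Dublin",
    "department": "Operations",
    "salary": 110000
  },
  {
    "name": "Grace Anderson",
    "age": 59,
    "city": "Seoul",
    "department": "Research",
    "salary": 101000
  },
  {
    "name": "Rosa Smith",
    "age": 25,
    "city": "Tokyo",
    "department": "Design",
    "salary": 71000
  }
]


Original: 5 records with fields: name, age, city, department, salary
Keep: ['salary', 'city']
Drop: ['name', 'age', 'department']
Result: 5 records, 2 fields each

[
  {
    "salary": 67000,
    "city": "Moscow"
  },
  {
    "salary": 50000,
    "city": "Oslo"
  },
  {
    "salary": 110000,
    "city": "Dublin"
  },
  {
    "salary": 101000,
    "city": "Seoul"
  },
  {
    "salary": 71000,
    "city": "Tokyo"
  }
]


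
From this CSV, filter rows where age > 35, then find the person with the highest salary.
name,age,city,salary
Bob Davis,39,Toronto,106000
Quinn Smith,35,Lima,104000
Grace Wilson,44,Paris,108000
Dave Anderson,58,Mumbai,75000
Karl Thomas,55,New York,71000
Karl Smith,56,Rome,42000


Filter: age > 35
Sort by: salary (descending)

Filtered records (5):
  Grace Wilson, age 44, salary $108000
  Bob Davis, age 39, salary $106000
  Dave Anderson, age 58, salary $75000
  Karl Thomas, age 55, salary $71000
  Karl Smith, age 56, salary $42000

Highest salary: Grace Wilson ($108000)

Grace Wilson


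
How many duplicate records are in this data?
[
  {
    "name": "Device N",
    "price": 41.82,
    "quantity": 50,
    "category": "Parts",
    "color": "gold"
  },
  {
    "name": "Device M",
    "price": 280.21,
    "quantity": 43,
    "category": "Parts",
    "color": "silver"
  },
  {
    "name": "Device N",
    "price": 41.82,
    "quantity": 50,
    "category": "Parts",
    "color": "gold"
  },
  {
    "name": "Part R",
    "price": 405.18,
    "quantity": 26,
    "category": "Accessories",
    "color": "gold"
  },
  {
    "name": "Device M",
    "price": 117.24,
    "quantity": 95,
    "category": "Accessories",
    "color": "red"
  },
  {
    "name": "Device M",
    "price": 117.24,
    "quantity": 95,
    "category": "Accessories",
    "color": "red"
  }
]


Checking 6 records for duplicates:

  Row 1: Device N ($41.82, qty 50)
  Row 2: Device M ($280.21, qty 43)
  Row 3: Device N ($41.82, qty 50) <-- DUPLICATE
  Row 4: Part R ($405.18, qty 26)
  Row 5: Device M ($117.24, qty 95)
  Row 6: Device M ($117.24, qty 95) <-- DUPLICATE

Duplicates found: 2
Unique records: 4

2 duplicates, 4 unique


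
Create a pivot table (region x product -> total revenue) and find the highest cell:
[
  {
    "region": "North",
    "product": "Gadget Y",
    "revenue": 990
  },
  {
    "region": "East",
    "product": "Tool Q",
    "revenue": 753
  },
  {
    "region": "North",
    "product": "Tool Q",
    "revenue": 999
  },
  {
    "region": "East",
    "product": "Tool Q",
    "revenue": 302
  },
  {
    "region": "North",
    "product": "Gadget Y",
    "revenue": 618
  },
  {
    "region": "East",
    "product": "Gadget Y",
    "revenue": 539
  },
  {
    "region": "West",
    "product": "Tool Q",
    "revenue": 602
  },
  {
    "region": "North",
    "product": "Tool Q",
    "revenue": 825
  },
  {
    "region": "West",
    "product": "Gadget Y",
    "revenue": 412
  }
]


Pivot: region (rows) x product (columns) -> total revenue

     Gadget Y      Tool Q      
East           539          1055  
North         1608          1824  
West           412           602  

Highest: North / Tool Q = $1824

North / Tool Q = $1824


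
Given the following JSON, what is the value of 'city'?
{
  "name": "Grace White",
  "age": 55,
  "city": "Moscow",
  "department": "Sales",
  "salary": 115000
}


Looking up field 'city'
Value: Moscow

Moscow


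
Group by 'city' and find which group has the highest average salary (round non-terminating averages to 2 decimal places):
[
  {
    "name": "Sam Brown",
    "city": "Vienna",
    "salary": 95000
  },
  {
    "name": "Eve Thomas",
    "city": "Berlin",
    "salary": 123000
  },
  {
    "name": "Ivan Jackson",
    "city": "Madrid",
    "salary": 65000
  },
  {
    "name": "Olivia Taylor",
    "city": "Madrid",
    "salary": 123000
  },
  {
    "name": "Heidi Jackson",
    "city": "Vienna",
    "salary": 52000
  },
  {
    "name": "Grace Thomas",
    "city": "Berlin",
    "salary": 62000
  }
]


Group by: city

Groups:
  Berlin: 2 people, avg salary = 185000/2 = $92500
  Madrid: 2 people, avg salary = 188000/2 = $94000
  Vienna: 2 people, avg salary = 147000/2 = $73500

Highest average salary: Madrid ($94000)

Madrid ($94000)


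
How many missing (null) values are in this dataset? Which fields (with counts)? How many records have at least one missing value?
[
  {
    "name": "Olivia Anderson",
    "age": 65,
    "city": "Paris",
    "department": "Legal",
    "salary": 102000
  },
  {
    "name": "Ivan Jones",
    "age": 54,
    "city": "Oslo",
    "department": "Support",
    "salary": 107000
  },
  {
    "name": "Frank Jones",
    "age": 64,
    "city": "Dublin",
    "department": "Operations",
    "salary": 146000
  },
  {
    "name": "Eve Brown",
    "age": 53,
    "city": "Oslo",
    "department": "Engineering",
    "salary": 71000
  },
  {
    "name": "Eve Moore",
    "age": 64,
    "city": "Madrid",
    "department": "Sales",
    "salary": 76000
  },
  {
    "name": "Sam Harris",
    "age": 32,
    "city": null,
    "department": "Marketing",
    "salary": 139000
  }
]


Checking for missing (null) values in 6 records:

  Olivia Anderson: complete
  Ivan Jones: complete
  Frank Jones: complete
  Eve Brown: complete
  Eve Moore: complete
  Sam Harris: city

Per field:
  name: 0 missing
  age: 0 missing
  city: 1 missing
  department: 0 missing
  salary: 0 missing

Total missing values: 1
Records with any missing: 1

1 missing values (city: 1); 1 incomplete records


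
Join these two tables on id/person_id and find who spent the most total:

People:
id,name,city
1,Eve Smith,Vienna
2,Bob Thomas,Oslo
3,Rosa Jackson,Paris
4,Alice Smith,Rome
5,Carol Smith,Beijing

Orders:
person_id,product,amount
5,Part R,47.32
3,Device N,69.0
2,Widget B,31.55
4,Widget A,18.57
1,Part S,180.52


Join on: people.id = orders.person_id

Joined rows:
  Carol Smith (Beijing) bought Part R for $47.32
  Rosa Jackson (Paris) bought Device N for $69.0
  Bob Thomas (Oslo) bought Widget B for $31.55
  Alice Smith (Rome) bought Widget A for $18.57
  Eve Smith (Vienna) bought Part S for $180.52

Total per person:
  Eve Smith: $180.52
  Rosa Jackson: $69.00
  Carol Smith: $47.32
  Bob Thomas: $31.55
  Alice Smith: $18.57

Top spender: Eve Smith ($180.52)

Eve Smith ($180.52)


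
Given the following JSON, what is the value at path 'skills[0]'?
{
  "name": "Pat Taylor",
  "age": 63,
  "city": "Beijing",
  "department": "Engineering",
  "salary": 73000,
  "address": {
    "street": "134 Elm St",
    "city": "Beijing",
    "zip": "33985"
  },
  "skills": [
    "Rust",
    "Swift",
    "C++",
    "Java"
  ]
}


Query: skills[0]
Path: skills -> first element
Value: Rust

Rust


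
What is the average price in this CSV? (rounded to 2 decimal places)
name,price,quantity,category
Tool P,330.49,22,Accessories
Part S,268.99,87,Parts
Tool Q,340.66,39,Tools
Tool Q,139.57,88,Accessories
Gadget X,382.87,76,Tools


Computing average price:
Values: [330.49, 268.99, 340.66, 139.57, 382.87]
Sum = 1462.58
Count = 5
Average = 1462.58/5 = 292.516 exactly -> 292.52 (rounded half-up to 2 decimal places)

292.52


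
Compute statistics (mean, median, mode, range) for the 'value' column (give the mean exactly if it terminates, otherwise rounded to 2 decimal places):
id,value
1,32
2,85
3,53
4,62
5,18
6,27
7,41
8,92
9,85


Data: [32, 85, 53, 62, 18, 27, 41, 92, 85]
Count: 9
Sum: 495
Mean: 495/9 = 55
Sorted: [18, 27, 32, 41, 53, 62, 85, 85, 92]
Median: 53.0
Mode: 85 (2 times)
Range: 92 - 18 = 74
Min: 18, Max: 92

mean=55, median=53.0, mode=85, range=74


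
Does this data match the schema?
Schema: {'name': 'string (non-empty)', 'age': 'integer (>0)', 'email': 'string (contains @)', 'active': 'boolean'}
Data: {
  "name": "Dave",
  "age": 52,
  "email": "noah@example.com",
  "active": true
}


Validating each field against schema:
  name: OK (non-empty string)
  age: OK (positive integer)
  email: OK (string with @)
  active: OK (boolean)

Result: VALID

VALID


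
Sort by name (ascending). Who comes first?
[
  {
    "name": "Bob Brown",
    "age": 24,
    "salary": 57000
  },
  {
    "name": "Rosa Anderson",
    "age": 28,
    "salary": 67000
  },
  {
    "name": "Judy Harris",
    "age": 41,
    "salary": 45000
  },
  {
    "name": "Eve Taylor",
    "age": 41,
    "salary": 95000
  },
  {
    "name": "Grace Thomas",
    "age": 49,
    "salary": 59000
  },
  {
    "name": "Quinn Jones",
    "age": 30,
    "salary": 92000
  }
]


Sort by: name (ascending)

Sorted order:
  1. Bob Brown (name = Bob Brown)
  2. Eve Taylor (name = Eve Taylor)
  3. Grace Thomas (name = Grace Thomas)
  4. Judy Harris (name = Judy Harris)
  5. Quinn Jones (name = Quinn Jones)
  6. Rosa Anderson (name = Rosa Anderson)

First: Bob Brown

Bob Brown


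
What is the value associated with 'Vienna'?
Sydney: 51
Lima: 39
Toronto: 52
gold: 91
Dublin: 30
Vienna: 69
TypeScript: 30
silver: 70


Looking up key 'Vienna'
Value: 69

69


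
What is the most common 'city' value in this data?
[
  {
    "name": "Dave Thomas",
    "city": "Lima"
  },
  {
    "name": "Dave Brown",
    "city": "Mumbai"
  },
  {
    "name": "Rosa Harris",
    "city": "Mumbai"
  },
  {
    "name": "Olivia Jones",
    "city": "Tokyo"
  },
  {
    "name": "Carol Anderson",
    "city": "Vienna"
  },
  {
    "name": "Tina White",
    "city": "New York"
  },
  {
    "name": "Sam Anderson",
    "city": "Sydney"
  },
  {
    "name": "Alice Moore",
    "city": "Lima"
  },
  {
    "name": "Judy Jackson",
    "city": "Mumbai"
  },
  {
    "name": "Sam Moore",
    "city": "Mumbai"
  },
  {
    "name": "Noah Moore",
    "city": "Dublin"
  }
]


Counting 'city' values across 11 records:

  Mumbai: 4 ####
  Lima: 2 ##
  Tokyo: 1 #
  Vienna: 1 #
  New York: 1 #
  Sydney: 1 #
  Dublin: 1 #

Most common: Mumbai (4 times)

Mumbai (4 times)


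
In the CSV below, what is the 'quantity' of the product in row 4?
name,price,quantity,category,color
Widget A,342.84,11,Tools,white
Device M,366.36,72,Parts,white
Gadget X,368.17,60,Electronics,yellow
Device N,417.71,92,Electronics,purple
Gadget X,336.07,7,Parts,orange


Query: Row 4 ('Device N'), column 'quantity'
Value: 92

92


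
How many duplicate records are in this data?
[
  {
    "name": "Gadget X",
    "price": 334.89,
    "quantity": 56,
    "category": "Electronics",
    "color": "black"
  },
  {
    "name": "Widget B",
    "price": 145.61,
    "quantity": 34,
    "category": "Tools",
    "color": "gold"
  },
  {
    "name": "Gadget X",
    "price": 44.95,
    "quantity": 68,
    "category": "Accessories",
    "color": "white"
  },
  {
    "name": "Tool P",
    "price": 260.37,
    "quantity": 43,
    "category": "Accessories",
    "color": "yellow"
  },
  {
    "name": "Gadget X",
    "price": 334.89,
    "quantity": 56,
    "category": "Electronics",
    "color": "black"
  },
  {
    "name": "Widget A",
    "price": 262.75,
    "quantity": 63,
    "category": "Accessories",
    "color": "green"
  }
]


Checking 6 records for duplicates:

  Row 1: Gadget X ($334.89, qty 56)
  Row 2: Widget B ($145.61, qty 34)
  Row 3: Gadget X ($44.95, qty 68)
  Row 4: Tool P ($260.37, qty 43)
  Row 5: Gadget X ($334.89, qty 56) <-- DUPLICATE
  Row 6: Widget A ($262.75, qty 63)

Duplicates found: 1
Unique records: 5

1 duplicates, 5 unique


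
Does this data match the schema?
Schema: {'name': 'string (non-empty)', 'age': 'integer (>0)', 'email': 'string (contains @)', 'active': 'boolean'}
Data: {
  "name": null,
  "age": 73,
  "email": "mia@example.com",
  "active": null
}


Validating each field against schema:
  name: FAIL (null is not a string)
  age: OK (positive integer)
  email: OK (string with @)
  active: FAIL (null is not a boolean)

Result: INVALID (2 errors: name, active)

INVALID (2 errors: name, active)


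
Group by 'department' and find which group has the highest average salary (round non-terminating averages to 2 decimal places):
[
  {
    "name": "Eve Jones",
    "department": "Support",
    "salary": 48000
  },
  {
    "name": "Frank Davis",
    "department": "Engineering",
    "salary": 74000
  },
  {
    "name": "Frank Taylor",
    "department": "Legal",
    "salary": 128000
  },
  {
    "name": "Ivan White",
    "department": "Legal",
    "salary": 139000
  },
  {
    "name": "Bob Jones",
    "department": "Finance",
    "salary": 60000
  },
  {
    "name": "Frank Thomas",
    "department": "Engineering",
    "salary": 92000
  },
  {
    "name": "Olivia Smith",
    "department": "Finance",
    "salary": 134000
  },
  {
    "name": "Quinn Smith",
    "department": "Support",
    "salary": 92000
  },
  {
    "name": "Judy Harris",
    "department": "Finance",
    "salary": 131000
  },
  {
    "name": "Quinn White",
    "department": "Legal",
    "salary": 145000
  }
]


Group by: department

Groups:
  Engineering: 2 people, avg salary = 166000/2 = $83000
  Finance: 3 people, avg salary = 325000/3 ≈ $108333.33
  Legal: 3 people, avg salary = 412000/3 ≈ $137333.33
  Support: 2 people, avg salary = 140000/2 = $70000

Highest average salary: Legal (≈$137333.33)

Legal (≈$137333.33)


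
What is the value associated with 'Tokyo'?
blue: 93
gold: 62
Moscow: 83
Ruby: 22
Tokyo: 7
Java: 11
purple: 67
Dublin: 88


Looking up key 'Tokyo'
Value: 7

7


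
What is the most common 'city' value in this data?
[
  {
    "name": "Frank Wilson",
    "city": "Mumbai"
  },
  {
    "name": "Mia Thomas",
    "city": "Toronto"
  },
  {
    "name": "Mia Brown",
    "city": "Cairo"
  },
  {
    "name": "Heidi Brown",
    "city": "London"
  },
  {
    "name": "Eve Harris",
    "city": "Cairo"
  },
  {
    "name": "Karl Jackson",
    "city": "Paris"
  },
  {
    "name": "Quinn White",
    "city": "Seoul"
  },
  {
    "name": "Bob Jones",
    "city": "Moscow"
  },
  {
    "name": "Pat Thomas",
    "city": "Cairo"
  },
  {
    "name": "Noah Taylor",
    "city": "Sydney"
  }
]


Counting 'city' values across 10 records:

  Cairo: 3 ###
  Mumbai: 1 #
  Toronto: 1 #
  London: 1 #
  Paris: 1 #
  Seoul: 1 #
  Moscow: 1 #
  Sydney: 1 #

Most common: Cairo (3 times)

Cairo (3 times)


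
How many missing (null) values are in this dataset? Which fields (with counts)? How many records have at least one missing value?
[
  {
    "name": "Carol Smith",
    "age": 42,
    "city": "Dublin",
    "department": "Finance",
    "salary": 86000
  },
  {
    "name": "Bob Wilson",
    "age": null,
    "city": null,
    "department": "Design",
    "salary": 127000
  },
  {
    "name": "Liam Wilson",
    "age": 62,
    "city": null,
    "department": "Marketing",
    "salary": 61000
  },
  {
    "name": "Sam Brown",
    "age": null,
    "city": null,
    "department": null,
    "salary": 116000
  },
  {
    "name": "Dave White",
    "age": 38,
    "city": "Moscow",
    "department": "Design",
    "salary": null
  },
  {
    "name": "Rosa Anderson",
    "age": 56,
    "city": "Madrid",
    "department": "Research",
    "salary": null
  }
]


Checking for missing (null) values in 6 records:

  Carol Smith: complete
  Bob Wilson: age, city
  Liam Wilson: city
  Sam Brown: age, city, department
  Dave White: salary
  Rosa Anderson: salary

Per field:
  name: 0 missing
  age: 2 missing
  city: 3 missing
  department: 1 missing
  salary: 2 missing

Total missing values: 8
Records with any missing: 5

8 missing values (age: 2, city: 3, department: 1, salary: 2); 5 incomplete records


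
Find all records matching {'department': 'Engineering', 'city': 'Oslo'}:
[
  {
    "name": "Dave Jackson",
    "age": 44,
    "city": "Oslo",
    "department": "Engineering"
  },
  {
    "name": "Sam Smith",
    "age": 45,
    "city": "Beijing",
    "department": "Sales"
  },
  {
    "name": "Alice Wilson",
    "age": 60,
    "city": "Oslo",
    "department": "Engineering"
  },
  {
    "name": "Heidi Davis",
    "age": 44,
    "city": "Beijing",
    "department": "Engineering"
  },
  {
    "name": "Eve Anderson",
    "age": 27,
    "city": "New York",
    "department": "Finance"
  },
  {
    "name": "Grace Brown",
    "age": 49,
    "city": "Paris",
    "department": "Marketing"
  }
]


Search criteria: {'department': 'Engineering', 'city': 'Oslo'}

Checking 6 records:
  Dave Jackson: {department: Engineering, city: Oslo} <-- MATCH
  Sam Smith: {department: Sales, city: Beijing}
  Alice Wilson: {department: Engineering, city: Oslo} <-- MATCH
  Heidi Davis: {department: Engineering, city: Beijing}
  Eve Anderson: {department: Finance, city: New York}
  Grace Brown: {department: Marketing, city: Paris}

Matches: ["Dave Jackson", "Alice Wilson"]

["Dave Jackson", "Alice Wilson"]


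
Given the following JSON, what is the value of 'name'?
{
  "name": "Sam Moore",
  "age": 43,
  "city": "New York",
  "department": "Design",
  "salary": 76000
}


Looking up field 'name'
Value: Sam Moore

Sam Moore


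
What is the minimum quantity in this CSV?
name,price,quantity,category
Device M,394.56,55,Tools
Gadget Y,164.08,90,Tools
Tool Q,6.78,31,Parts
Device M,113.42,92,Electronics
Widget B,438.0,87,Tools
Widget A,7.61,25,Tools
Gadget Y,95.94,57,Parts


Computing minimum quantity:
Values: [55, 90, 31, 92, 87, 25, 57]
Min = 25

25


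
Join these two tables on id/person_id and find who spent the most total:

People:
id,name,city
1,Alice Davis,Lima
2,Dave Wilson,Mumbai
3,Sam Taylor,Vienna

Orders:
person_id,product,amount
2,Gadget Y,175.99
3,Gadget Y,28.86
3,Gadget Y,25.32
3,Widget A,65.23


Join on: people.id = orders.person_id

Joined rows:
  Dave Wilson (Mumbai) bought Gadget Y for $175.99
  Sam Taylor (Vienna) bought Gadget Y for $28.86
  Sam Taylor (Vienna) bought Gadget Y for $25.32
  Sam Taylor (Vienna) bought Widget A for $65.23

Total per person:
  Dave Wilson: $175.99
  Sam Taylor: $119.41

Top spender: Dave Wilson ($175.99)

Dave Wilson ($175.99)


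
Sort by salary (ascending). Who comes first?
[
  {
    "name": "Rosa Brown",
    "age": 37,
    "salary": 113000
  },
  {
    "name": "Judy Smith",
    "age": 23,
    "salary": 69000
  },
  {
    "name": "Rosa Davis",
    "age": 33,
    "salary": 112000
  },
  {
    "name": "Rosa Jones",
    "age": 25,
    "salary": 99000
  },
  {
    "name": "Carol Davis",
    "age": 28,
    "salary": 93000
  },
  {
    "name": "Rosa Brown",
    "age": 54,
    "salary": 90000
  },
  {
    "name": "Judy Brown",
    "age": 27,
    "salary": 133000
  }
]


Sort by: salary (ascending)

Sorted order:
  1. Judy Smith (salary = 69000)
  2. Rosa Brown (salary = 90000)
  3. Carol Davis (salary = 93000)
  4. Rosa Jones (salary = 99000)
  5. Rosa Davis (salary = 112000)
  6. Rosa Brown (salary = 113000)
  7. Judy Brown (salary = 133000)

First: Judy Smith

Judy Smith


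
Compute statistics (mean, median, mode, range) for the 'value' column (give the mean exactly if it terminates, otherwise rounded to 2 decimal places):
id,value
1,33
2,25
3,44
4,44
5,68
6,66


Data: [33, 25, 44, 44, 68, 66]
Count: 6
Sum: 280
Mean: 280/6 ≈ 46.67 (rounded to 2 decimal places)
Sorted: [25, 33, 44, 44, 66, 68]
Median: 44.0
Mode: 44 (2 times)
Range: 68 - 25 = 43
Min: 25, Max: 68

mean≈46.67, median=44.0, mode=44, range=43


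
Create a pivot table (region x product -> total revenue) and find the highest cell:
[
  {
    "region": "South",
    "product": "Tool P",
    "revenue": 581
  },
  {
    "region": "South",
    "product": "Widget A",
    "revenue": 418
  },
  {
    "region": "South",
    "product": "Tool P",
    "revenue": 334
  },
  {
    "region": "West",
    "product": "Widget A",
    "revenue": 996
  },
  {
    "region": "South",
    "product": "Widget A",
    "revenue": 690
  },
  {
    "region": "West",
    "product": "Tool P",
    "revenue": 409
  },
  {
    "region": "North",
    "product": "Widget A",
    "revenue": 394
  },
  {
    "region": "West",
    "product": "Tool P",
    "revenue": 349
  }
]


Pivot: region (rows) x product (columns) -> total revenue

     Tool P        Widget A    
North            0           394  
South          915          1108  
West           758           996  

Highest: South / Widget A = $1108

South / Widget A = $1108


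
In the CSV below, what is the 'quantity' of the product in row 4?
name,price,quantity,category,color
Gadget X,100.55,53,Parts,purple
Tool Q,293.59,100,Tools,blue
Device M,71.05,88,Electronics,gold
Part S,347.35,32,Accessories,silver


Query: Row 4 ('Part S'), column 'quantity'
Value: 32

32


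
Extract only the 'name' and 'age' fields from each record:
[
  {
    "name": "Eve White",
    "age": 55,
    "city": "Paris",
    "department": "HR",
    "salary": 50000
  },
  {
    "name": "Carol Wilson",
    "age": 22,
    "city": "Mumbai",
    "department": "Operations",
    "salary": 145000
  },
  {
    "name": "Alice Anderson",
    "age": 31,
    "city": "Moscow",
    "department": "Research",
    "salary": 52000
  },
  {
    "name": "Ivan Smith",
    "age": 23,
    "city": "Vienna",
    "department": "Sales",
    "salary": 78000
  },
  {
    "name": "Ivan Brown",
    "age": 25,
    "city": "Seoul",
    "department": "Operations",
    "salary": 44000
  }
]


Original: 5 records with fields: name, age, city, department, salary
Keep: ['name', 'age']
Drop: ['city', 'department', 'salary']
Result: 5 records, 2 fields each

[
  {
    "name": "Eve White",
    "age": 55
  },
  {
    "name": "Carol Wilson",
    "age": 22
  },
  {
    "name": "Alice Anderson",
    "age": 31
  },
  {
    "name": "Ivan Smith",
    "age": 23
  },
  {
    "name": "Ivan Brown",
    "age": 25
  }
]


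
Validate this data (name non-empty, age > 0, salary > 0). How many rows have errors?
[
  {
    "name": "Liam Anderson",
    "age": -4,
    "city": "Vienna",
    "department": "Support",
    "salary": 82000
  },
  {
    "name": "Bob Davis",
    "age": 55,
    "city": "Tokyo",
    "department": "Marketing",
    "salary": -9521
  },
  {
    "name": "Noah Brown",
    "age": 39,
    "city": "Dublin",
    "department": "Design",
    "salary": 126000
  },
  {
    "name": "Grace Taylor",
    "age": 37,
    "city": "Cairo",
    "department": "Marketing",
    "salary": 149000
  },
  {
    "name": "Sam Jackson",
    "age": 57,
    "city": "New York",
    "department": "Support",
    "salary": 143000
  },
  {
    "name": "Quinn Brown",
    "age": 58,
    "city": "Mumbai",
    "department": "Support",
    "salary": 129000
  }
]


Validating 6 records:
Rules: name non-empty, age > 0, salary > 0

  Row 1 (Liam Anderson): negative age: -4
  Row 2 (Bob Davis): negative salary: -9521
  Row 3 (Noah Brown): OK
  Row 4 (Grace Taylor): OK
  Row 5 (Sam Jackson): OK
  Row 6 (Quinn Brown): OK

Total errors: 2

2 errors


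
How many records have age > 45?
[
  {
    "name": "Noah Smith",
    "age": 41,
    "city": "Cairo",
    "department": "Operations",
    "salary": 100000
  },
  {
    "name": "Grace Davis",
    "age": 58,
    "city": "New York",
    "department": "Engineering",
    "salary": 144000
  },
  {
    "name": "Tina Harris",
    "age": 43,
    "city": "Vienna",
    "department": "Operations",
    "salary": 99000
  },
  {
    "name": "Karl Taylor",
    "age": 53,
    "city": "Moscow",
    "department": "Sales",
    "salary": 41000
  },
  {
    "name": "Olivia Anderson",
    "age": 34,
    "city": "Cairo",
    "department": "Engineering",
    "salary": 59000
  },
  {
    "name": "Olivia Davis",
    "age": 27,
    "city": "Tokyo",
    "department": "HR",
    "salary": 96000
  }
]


Data: 6 records
Condition: age > 45

Checking each record:
  Noah Smith: 41
  Grace Davis: 58 MATCH
  Tina Harris: 43
  Karl Taylor: 53 MATCH
  Olivia Anderson: 34
  Olivia Davis: 27

Count: 2

2


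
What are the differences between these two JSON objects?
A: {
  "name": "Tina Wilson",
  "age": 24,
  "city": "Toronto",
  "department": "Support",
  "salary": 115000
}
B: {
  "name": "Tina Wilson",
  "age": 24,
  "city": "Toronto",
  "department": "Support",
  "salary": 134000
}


Comparing each field (in key order):
  name: same
  age: same
  city: same
  department: same
  salary: DIFFERENT
Differences:
  salary: 115000 -> 134000

1 field(s) changed

1 change: salary


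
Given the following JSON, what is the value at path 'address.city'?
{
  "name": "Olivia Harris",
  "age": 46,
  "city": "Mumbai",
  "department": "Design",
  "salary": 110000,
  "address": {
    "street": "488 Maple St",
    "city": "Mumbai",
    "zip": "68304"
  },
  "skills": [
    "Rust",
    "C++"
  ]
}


Query: address.city
Path: address -> city
Value: Mumbai

Mumbai


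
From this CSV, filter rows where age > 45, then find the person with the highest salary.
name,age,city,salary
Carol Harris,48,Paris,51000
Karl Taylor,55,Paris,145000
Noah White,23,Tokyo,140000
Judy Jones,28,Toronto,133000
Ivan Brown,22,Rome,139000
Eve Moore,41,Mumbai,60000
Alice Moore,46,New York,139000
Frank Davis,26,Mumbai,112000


Filter: age > 45
Sort by: salary (descending)

Filtered records (3):
  Karl Taylor, age 55, salary $145000
  Alice Moore, age 46, salary $139000
  Carol Harris, age 48, salary $51000

Highest salary: Karl Taylor ($145000)

Karl Taylor


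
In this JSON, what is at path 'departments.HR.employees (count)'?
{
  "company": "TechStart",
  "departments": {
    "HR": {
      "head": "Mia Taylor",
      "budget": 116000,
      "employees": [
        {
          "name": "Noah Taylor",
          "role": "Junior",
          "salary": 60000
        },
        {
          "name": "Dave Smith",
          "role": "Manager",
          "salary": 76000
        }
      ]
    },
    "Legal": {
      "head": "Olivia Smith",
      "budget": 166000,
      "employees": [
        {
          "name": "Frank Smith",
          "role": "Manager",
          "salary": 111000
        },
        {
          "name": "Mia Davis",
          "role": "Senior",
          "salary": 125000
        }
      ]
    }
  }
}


Path: departments.HR.employees (count)

Navigate:
  -> departments
  -> HR
  -> employees (array, length 2)

2


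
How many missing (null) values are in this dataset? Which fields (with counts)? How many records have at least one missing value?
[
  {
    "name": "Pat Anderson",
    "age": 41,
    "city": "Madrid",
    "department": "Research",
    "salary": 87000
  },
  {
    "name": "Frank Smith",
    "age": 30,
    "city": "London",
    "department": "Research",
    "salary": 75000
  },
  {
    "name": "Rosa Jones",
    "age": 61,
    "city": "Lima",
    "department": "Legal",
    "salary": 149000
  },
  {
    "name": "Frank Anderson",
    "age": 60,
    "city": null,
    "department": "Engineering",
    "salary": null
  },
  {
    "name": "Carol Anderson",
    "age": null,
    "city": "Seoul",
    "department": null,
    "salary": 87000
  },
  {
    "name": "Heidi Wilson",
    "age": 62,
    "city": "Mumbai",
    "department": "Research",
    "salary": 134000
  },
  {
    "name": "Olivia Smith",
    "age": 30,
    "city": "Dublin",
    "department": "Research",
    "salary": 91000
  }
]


Checking for missing (null) values in 7 records:

  Pat Anderson: complete
  Frank Smith: complete
  Rosa Jones: complete
  Frank Anderson: city, salary
  Carol Anderson: age, department
  Heidi Wilson: complete
  Olivia Smith: complete

Per field:
  name: 0 missing
  age: 1 missing
  city: 1 missing
  department: 1 missing
  salary: 1 missing

Total missing values: 4
Records with any missing: 2

4 missing values (age: 1, city: 1, department: 1, salary: 1); 2 incomplete records
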